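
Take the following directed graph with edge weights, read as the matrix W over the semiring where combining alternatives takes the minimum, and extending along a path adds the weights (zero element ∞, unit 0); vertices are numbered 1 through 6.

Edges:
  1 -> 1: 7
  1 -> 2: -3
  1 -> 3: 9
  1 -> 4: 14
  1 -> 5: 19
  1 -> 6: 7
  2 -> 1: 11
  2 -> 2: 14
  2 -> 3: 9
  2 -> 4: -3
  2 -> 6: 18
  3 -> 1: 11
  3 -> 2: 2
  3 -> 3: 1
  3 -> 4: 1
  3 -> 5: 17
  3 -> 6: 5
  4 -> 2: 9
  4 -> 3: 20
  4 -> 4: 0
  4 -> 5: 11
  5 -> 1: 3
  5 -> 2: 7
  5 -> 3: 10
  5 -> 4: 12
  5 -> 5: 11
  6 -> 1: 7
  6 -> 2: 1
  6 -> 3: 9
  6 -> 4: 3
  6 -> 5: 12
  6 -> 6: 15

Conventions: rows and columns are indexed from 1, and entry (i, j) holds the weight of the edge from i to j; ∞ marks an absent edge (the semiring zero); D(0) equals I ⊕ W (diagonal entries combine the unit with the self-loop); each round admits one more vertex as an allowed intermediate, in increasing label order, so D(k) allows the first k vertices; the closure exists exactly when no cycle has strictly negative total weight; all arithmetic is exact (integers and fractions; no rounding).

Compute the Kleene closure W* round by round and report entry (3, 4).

D(0):
  [0, -3, 9, 14, 19, 7]
  [11, 0, 9, -3, ∞, 18]
  [11, 2, 0, 1, 17, 5]
  [∞, 9, 20, 0, 11, ∞]
  [3, 7, 10, 12, 0, ∞]
  [7, 1, 9, 3, 12, 0]
D(1):
  [0, -3, 9, 14, 19, 7]
  [11, 0, 9, -3, 30, 18]
  [11, 2, 0, 1, 17, 5]
  [∞, 9, 20, 0, 11, ∞]
  [3, 0, 10, 12, 0, 10]
  [7, 1, 9, 3, 12, 0]
D(2):
  [0, -3, 6, -6, 19, 7]
  [11, 0, 9, -3, 30, 18]
  [11, 2, 0, -1, 17, 5]
  [20, 9, 18, 0, 11, 27]
  [3, 0, 9, -3, 0, 10]
  [7, 1, 9, -2, 12, 0]
D(3):
  [0, -3, 6, -6, 19, 7]
  [11, 0, 9, -3, 26, 14]
  [11, 2, 0, -1, 17, 5]
  [20, 9, 18, 0, 11, 23]
  [3, 0, 9, -3, 0, 10]
  [7, 1, 9, -2, 12, 0]
D(4):
  [0, -3, 6, -6, 5, 7]
  [11, 0, 9, -3, 8, 14]
  [11, 2, 0, -1, 10, 5]
  [20, 9, 18, 0, 11, 23]
  [3, 0, 9, -3, 0, 10]
  [7, 1, 9, -2, 9, 0]
D(5):
  [0, -3, 6, -6, 5, 7]
  [11, 0, 9, -3, 8, 14]
  [11, 2, 0, -1, 10, 5]
  [14, 9, 18, 0, 11, 21]
  [3, 0, 9, -3, 0, 10]
  [7, 1, 9, -2, 9, 0]
D(6):
  [0, -3, 6, -6, 5, 7]
  [11, 0, 9, -3, 8, 14]
  [11, 2, 0, -1, 10, 5]
  [14, 9, 18, 0, 11, 21]
  [3, 0, 9, -3, 0, 10]
  [7, 1, 9, -2, 9, 0]
Answer: W*[3][4] = -1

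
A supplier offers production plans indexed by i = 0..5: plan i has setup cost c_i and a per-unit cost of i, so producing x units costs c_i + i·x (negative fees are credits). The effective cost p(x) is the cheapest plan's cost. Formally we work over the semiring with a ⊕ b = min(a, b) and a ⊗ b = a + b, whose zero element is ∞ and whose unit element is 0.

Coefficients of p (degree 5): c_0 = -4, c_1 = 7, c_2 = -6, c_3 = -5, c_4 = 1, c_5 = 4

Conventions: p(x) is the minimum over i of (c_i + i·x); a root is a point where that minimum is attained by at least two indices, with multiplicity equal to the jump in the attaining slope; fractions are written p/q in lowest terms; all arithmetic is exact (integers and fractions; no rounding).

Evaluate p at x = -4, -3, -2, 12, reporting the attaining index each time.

p(-4) = min(-4+0·(-4)=-4, 7+1·(-4)=3, -6+2·(-4)=-14, -5+3·(-4)=-17, 1+4·(-4)=-15, 4+5·(-4)=-16) = -17 (attained by i=3)
p(-3) = min(-4+0·(-3)=-4, 7+1·(-3)=4, -6+2·(-3)=-12, -5+3·(-3)=-14, 1+4·(-3)=-11, 4+5·(-3)=-11) = -14 (attained by i=3)
p(-2) = min(-4+0·(-2)=-4, 7+1·(-2)=5, -6+2·(-2)=-10, -5+3·(-2)=-11, 1+4·(-2)=-7, 4+5·(-2)=-6) = -11 (attained by i=3)
p(12) = min(-4+0·12=-4, 7+1·12=19, -6+2·12=18, -5+3·12=31, 1+4·12=49, 4+5·12=64) = -4 (attained by i=0)
Answer: p(-4) = -17; p(-3) = -14; p(-2) = -11; p(12) = -4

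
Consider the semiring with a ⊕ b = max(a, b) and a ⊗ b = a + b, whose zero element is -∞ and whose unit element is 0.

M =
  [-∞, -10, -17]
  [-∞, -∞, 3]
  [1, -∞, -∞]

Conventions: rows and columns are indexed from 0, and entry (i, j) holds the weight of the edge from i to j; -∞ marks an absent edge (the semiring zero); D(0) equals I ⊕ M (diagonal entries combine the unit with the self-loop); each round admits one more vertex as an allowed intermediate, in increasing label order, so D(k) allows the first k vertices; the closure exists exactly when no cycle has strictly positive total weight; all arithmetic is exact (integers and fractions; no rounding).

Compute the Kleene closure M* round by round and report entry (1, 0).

D(0):
  [0, -10, -17]
  [-∞, 0, 3]
  [1, -∞, 0]
D(1):
  [0, -10, -17]
  [-∞, 0, 3]
  [1, -9, 0]
D(2):
  [0, -10, -7]
  [-∞, 0, 3]
  [1, -9, 0]
D(3):
  [0, -10, -7]
  [4, 0, 3]
  [1, -9, 0]
Answer: M*[1][0] = 4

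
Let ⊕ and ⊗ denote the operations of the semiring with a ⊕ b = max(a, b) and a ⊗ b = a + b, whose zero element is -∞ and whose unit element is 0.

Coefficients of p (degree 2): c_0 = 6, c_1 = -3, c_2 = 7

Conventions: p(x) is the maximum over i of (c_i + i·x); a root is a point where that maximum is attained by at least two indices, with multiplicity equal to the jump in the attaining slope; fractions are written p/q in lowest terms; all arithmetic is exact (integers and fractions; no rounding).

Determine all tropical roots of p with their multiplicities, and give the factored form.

hull edge (i=0, c=6) to (i=2, c=7): slope 1/2, span 2
Factored form: p(x) = 7 ⊗ (x ⊕ (-1/2)) ⊗ (x ⊕ (-1/2))
Answer: roots = -1/2 (mult 2)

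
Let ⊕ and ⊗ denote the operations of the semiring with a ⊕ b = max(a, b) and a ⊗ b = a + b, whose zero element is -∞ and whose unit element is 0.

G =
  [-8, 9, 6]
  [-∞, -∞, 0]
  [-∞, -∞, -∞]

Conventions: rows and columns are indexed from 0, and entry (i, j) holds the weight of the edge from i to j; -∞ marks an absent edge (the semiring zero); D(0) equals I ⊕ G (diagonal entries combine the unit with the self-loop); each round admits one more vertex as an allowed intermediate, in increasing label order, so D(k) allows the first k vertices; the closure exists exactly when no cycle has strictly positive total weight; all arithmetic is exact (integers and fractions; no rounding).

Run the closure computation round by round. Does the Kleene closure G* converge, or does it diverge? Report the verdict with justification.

D(0):
  [0, 9, 6]
  [-∞, 0, 0]
  [-∞, -∞, 0]
D(1):
  [0, 9, 6]
  [-∞, 0, 0]
  [-∞, -∞, 0]
D(2):
  [0, 9, 9]
  [-∞, 0, 0]
  [-∞, -∞, 0]
D(3):
  [0, 9, 9]
  [-∞, 0, 0]
  [-∞, -∞, 0]
Key observation: every diagonal entry stays at the unit through all rounds, so no improving cycle exists.
Answer: CONVERGES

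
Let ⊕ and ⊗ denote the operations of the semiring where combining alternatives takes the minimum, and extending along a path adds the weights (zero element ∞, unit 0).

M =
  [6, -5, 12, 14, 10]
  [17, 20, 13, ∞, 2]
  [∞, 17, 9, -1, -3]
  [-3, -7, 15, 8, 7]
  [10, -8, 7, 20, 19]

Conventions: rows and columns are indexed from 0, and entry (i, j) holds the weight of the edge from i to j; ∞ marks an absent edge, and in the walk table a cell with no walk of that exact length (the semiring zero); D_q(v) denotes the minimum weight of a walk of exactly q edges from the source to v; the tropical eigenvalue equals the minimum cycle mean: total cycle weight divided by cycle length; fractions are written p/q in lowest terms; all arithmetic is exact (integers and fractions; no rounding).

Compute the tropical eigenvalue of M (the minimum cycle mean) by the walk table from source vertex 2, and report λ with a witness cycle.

q=0: [∞, ∞, 0, ∞, ∞]
q=1: [∞, 17, 9, -1, -3]
q=2: [-4, -11, 4, 7, 6]
q=3: [2, -9, 2, 3, -9]
q=4: [0, -17, -2, 1, -7]
q=5: [-2, -15, -4, -3, -15]
Optimal cycle mean attained by: cycle 1->4->1, total 2 + (-8), length 2.
Answer: λ = -3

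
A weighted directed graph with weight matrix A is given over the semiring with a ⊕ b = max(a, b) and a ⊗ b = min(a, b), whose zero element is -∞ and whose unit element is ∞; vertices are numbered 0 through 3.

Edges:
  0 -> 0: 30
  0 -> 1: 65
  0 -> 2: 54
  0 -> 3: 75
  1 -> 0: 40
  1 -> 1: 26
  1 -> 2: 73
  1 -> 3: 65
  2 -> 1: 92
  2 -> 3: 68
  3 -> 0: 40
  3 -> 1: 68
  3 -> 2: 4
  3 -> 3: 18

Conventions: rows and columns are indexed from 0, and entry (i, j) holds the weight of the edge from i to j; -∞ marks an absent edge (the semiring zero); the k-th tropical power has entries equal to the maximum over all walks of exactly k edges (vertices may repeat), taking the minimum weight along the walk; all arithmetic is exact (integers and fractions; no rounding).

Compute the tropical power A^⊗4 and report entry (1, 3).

A^⊗2:
  [40, 68, 65, 65]
  [40, 73, 40, 68]
  [40, 68, 73, 65]
  [40, 40, 68, 65]
A^⊗3:
  [40, 65, 68, 65]
  [40, 68, 73, 65]
  [40, 73, 68, 68]
  [40, 68, 40, 68]
A^⊗4:
  [40, 68, 65, 68]
  [40, 73, 68, 68]
  [40, 68, 73, 68]
  [40, 68, 68, 65]
Key observation: the optimum is the walk 1->2->1->2->3, with weight 73 min 92 min 73 min 68 = 68.
Optimal value attained by: walk 1->2->1->2->3.
Answer: (A^⊗4)[1][3] = 68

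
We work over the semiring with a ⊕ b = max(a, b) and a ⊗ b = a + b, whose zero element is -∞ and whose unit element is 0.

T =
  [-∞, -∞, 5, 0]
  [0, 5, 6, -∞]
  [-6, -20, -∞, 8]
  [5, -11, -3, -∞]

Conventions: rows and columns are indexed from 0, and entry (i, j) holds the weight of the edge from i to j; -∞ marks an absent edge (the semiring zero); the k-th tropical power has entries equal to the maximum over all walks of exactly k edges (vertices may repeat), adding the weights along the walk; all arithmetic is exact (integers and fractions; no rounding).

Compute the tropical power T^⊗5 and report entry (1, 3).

T^⊗2:
  [5, -11, -3, 13]
  [5, 10, 11, 14]
  [13, -3, 5, -6]
  [-9, -6, 10, 5]
T^⊗3:
  [18, 2, 10, 5]
  [19, 15, 16, 19]
  [-1, 2, 18, 13]
  [10, -1, 2, 18]
T^⊗4:
  [10, 7, 23, 18]
  [24, 20, 24, 24]
  [18, 7, 10, 26]
  [23, 7, 15, 10]
T^⊗5:
  [23, 12, 15, 31]
  [29, 25, 29, 32]
  [31, 15, 23, 18]
  [15, 12, 28, 23]
Key observation: the optimum is the walk 1->2->3->0->2->3, with weight 6 + 8 + 5 + 5 + 8 = 32.
Optimal value attained by: walk 1->2->3->0->2->3.
Answer: (T^⊗5)[1][3] = 32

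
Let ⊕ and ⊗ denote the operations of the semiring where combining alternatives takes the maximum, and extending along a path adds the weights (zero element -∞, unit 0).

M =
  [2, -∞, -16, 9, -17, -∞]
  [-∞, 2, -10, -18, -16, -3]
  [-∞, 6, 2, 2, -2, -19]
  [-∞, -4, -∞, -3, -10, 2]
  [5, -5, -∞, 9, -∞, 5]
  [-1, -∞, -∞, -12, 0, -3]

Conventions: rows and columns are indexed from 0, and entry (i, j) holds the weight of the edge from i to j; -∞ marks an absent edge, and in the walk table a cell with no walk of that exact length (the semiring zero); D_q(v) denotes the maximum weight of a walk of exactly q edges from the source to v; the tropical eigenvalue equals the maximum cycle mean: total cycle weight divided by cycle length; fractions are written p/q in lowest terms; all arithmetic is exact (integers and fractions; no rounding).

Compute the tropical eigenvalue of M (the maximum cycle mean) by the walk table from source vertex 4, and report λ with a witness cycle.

q=0: [-∞, -∞, -∞, -∞, 0, -∞]
q=1: [5, -5, -∞, 9, -∞, 5]
q=2: [7, 5, -11, 14, 5, 11]
q=3: [10, 10, -5, 16, 11, 16]
q=4: [16, 12, 0, 20, 16, 18]
q=5: [21, 16, 2, 25, 18, 22]
q=6: [23, 21, 6, 30, 22, 27]
Optimal cycle mean attained by: cycle 0->3->5->4->0, total 9 + 2 + 0 + 5, length 4.
Answer: λ = 4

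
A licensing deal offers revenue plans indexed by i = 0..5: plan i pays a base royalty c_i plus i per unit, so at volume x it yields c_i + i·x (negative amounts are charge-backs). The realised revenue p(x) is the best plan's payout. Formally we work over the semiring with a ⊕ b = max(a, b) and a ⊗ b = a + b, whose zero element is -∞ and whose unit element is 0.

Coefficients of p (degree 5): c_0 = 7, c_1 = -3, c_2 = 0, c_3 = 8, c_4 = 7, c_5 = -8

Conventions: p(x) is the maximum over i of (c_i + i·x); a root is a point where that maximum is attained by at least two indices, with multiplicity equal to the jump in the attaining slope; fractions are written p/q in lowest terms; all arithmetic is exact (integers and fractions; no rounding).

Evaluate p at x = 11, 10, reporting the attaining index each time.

p(11) = max(7+0·11=7, -3+1·11=8, 0+2·11=22, 8+3·11=41, 7+4·11=51, -8+5·11=47) = 51 (attained by i=4)
p(10) = max(7+0·10=7, -3+1·10=7, 0+2·10=20, 8+3·10=38, 7+4·10=47, -8+5·10=42) = 47 (attained by i=4)
Answer: p(11) = 51; p(10) = 47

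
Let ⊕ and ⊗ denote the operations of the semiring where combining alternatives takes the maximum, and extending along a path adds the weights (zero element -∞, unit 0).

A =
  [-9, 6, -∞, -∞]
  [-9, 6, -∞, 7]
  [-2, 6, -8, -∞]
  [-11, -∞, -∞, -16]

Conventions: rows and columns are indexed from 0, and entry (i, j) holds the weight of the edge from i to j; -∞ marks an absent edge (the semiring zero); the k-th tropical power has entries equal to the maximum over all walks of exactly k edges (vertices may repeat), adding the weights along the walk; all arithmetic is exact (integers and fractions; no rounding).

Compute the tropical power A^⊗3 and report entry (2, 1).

A^⊗2:
  [-3, 12, -∞, 13]
  [-3, 12, -∞, 13]
  [-3, 12, -16, 13]
  [-20, -5, -∞, -32]
A^⊗3:
  [3, 18, -∞, 19]
  [3, 18, -∞, 19]
  [3, 18, -24, 19]
  [-14, 1, -∞, 2]
Key observation: the optimum is the walk 2->1->1->1, with weight 6 + 6 + 6 = 18.
Optimal value attained by: walk 2->1->1->1.
Answer: (A^⊗3)[2][1] = 18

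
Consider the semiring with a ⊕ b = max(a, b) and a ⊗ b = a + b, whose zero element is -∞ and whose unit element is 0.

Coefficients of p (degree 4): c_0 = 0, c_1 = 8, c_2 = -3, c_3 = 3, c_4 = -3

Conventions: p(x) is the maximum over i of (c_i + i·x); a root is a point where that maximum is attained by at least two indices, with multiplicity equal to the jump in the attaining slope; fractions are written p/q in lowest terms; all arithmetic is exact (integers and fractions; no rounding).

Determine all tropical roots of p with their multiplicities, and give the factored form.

hull edge (i=0, c=0) to (i=1, c=8): slope 8, span 1
hull edge (i=1, c=8) to (i=3, c=3): slope -5/2, span 2
hull edge (i=3, c=3) to (i=4, c=-3): slope -6, span 1
Factored form: p(x) = -3 ⊗ (x ⊕ (-8)) ⊗ (x ⊕ 5/2) ⊗ (x ⊕ 5/2) ⊗ (x ⊕ 6)
Answer: roots = -8 (mult 1), 5/2 (mult 2), 6 (mult 1)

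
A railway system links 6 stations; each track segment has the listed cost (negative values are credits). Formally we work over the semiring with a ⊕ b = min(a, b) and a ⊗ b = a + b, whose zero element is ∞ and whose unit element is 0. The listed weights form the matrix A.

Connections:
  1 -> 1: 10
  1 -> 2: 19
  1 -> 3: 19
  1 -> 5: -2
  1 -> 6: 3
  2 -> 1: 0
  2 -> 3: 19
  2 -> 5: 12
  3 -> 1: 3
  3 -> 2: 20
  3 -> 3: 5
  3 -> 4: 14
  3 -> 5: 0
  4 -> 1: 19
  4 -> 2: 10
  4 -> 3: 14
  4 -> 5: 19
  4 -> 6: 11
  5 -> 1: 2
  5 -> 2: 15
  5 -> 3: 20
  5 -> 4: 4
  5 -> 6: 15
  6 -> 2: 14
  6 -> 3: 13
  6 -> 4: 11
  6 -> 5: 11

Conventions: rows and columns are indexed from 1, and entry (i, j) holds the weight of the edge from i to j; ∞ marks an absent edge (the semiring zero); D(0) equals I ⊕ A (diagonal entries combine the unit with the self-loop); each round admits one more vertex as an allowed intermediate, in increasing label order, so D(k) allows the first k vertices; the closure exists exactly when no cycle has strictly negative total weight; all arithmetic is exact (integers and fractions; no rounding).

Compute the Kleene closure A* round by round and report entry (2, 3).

D(0):
  [0, 19, 19, ∞, -2, 3]
  [0, 0, 19, ∞, 12, ∞]
  [3, 20, 0, 14, 0, ∞]
  [19, 10, 14, 0, 19, 11]
  [2, 15, 20, 4, 0, 15]
  [∞, 14, 13, 11, 11, 0]
D(1):
  [0, 19, 19, ∞, -2, 3]
  [0, 0, 19, ∞, -2, 3]
  [3, 20, 0, 14, 0, 6]
  [19, 10, 14, 0, 17, 11]
  [2, 15, 20, 4, 0, 5]
  [∞, 14, 13, 11, 11, 0]
D(2):
  [0, 19, 19, ∞, -2, 3]
  [0, 0, 19, ∞, -2, 3]
  [3, 20, 0, 14, 0, 6]
  [10, 10, 14, 0, 8, 11]
  [2, 15, 20, 4, 0, 5]
  [14, 14, 13, 11, 11, 0]
D(3):
  [0, 19, 19, 33, -2, 3]
  [0, 0, 19, 33, -2, 3]
  [3, 20, 0, 14, 0, 6]
  [10, 10, 14, 0, 8, 11]
  [2, 15, 20, 4, 0, 5]
  [14, 14, 13, 11, 11, 0]
D(4):
  [0, 19, 19, 33, -2, 3]
  [0, 0, 19, 33, -2, 3]
  [3, 20, 0, 14, 0, 6]
  [10, 10, 14, 0, 8, 11]
  [2, 14, 18, 4, 0, 5]
  [14, 14, 13, 11, 11, 0]
D(5):
  [0, 12, 16, 2, -2, 3]
  [0, 0, 16, 2, -2, 3]
  [2, 14, 0, 4, 0, 5]
  [10, 10, 14, 0, 8, 11]
  [2, 14, 18, 4, 0, 5]
  [13, 14, 13, 11, 11, 0]
D(6):
  [0, 12, 16, 2, -2, 3]
  [0, 0, 16, 2, -2, 3]
  [2, 14, 0, 4, 0, 5]
  [10, 10, 14, 0, 8, 11]
  [2, 14, 18, 4, 0, 5]
  [13, 14, 13, 11, 11, 0]
Answer: A*[2][3] = 16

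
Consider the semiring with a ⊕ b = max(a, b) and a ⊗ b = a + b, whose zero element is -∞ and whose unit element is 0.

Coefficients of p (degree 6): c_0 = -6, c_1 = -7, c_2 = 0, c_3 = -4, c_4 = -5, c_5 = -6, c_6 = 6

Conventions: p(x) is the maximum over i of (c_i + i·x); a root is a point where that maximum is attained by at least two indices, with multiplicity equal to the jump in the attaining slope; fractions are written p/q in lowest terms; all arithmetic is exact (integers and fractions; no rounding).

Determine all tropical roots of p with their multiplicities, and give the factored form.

hull edge (i=0, c=-6) to (i=2, c=0): slope 3, span 2
hull edge (i=2, c=0) to (i=6, c=6): slope 3/2, span 4
Factored form: p(x) = 6 ⊗ (x ⊕ (-3)) ⊗ (x ⊕ (-3)) ⊗ (x ⊕ (-3/2)) ⊗ (x ⊕ (-3/2)) ⊗ (x ⊕ (-3/2)) ⊗ (x ⊕ (-3/2))
Answer: roots = -3 (mult 2), -3/2 (mult 4)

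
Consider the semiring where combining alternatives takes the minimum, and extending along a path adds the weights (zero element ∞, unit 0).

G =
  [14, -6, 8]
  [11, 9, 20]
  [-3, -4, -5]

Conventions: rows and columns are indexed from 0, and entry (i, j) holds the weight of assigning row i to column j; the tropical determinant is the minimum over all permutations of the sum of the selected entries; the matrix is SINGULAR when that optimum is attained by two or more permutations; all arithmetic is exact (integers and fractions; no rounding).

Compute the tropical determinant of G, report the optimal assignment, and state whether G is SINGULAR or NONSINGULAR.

σ = (0, 1, 2): 14 + 9 + (-5) = 18
σ = (0, 2, 1): 14 + 20 + (-4) = 30
σ = (1, 0, 2): (-6) + 11 + (-5) = 0
σ = (1, 2, 0): (-6) + 20 + (-3) = 11
σ = (2, 0, 1): 8 + 11 + (-4) = 15
σ = (2, 1, 0): 8 + 9 + (-3) = 14
Optimal value attained by: σ = (1, 0, 2).
Answer: det⊕(G) = 0; verdict: NONSINGULAR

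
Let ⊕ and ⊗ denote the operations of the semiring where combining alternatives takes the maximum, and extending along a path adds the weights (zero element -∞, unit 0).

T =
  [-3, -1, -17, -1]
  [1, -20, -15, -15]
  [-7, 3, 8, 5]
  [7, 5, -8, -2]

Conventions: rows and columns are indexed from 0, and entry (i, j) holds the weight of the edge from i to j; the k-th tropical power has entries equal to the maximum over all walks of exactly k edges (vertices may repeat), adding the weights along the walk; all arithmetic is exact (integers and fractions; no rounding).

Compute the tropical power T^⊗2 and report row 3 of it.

T^⊗2:
  [6, 4, -9, -3]
  [-2, 0, -7, 0]
  [12, 11, 16, 13]
  [6, 6, 0, 6]
Answer: row 3 of T^⊗2 = [6, 6, 0, 6]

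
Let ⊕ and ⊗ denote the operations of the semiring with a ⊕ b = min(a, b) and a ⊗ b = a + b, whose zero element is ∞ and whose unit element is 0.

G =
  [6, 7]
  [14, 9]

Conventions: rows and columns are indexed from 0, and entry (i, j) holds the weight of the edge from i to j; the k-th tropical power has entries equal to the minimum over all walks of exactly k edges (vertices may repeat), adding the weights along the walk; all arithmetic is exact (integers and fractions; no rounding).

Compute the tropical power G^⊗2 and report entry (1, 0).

G^⊗2:
  [12, 13]
  [20, 18]
Key observation: the optimum is the walk 1->0->0, with weight 14 + 6 = 20.
Optimal value attained by: walk 1->0->0.
Answer: (G^⊗2)[1][0] = 20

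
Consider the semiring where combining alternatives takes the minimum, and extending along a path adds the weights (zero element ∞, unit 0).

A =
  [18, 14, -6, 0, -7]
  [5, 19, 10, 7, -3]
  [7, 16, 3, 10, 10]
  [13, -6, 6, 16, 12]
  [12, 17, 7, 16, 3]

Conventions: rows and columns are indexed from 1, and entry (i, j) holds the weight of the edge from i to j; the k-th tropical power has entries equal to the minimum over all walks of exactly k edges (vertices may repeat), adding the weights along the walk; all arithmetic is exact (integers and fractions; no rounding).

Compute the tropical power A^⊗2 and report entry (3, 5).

A^⊗2:
  [1, -6, -3, 4, -4]
  [9, 1, -1, 5, -2]
  [10, 4, 1, 7, 0]
  [-1, 10, 4, 1, -9]
  [14, 10, 6, 12, 5]
Key observation: the optimum is the walk 3->1->5, with weight 7 + (-7) = 0.
Optimal value attained by: walk 3->1->5.
Answer: (A^⊗2)[3][5] = 0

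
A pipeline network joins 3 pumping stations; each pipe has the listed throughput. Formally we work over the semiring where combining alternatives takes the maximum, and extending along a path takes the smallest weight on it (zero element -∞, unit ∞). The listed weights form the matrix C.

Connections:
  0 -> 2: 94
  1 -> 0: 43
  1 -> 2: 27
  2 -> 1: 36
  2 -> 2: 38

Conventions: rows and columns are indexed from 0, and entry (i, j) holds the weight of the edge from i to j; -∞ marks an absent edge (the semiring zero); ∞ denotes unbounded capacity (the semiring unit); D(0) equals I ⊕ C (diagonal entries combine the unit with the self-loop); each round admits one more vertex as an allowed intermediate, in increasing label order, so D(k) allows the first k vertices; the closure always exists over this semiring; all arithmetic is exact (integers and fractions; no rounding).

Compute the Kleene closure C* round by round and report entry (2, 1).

D(0):
  [∞, -∞, 94]
  [43, ∞, 27]
  [-∞, 36, ∞]
D(1):
  [∞, -∞, 94]
  [43, ∞, 43]
  [-∞, 36, ∞]
D(2):
  [∞, -∞, 94]
  [43, ∞, 43]
  [36, 36, ∞]
D(3):
  [∞, 36, 94]
  [43, ∞, 43]
  [36, 36, ∞]
Answer: C*[2][1] = 36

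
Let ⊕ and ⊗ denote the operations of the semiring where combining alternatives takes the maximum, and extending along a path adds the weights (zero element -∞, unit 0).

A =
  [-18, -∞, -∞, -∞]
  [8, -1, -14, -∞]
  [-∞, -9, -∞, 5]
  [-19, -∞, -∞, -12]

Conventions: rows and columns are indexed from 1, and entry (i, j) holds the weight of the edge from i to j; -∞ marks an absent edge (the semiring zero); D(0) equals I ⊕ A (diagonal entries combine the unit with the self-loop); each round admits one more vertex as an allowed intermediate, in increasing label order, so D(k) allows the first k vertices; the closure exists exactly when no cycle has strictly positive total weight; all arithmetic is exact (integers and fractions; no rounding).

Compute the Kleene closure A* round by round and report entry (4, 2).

D(0):
  [0, -∞, -∞, -∞]
  [8, 0, -14, -∞]
  [-∞, -9, 0, 5]
  [-19, -∞, -∞, 0]
D(1):
  [0, -∞, -∞, -∞]
  [8, 0, -14, -∞]
  [-∞, -9, 0, 5]
  [-19, -∞, -∞, 0]
D(2):
  [0, -∞, -∞, -∞]
  [8, 0, -14, -∞]
  [-1, -9, 0, 5]
  [-19, -∞, -∞, 0]
D(3):
  [0, -∞, -∞, -∞]
  [8, 0, -14, -9]
  [-1, -9, 0, 5]
  [-19, -∞, -∞, 0]
D(4):
  [0, -∞, -∞, -∞]
  [8, 0, -14, -9]
  [-1, -9, 0, 5]
  [-19, -∞, -∞, 0]
Answer: A*[4][2] = -∞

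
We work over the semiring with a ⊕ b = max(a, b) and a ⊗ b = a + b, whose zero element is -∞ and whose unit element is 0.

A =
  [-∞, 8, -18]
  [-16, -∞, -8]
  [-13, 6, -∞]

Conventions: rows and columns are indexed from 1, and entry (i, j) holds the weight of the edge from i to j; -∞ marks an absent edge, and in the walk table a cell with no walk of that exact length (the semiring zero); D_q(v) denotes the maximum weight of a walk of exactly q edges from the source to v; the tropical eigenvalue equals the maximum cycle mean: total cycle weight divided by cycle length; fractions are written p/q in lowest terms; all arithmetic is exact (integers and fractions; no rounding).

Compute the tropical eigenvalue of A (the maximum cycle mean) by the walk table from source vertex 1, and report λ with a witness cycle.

q=0: [0, -∞, -∞]
q=1: [-∞, 8, -18]
q=2: [-8, -12, 0]
q=3: [-13, 6, -20]
Optimal cycle mean attained by: cycle 2->3->2, total (-8) + 6, length 2.
Answer: λ = -1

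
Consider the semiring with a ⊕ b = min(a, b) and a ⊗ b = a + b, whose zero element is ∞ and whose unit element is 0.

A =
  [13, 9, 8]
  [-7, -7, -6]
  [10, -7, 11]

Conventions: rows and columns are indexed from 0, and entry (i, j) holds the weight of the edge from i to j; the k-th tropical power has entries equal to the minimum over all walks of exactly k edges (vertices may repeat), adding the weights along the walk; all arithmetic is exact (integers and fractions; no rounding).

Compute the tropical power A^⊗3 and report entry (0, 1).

A^⊗2:
  [2, 1, 3]
  [-14, -14, -13]
  [-14, -14, -13]
A^⊗3:
  [-6, -6, -5]
  [-21, -21, -20]
  [-21, -21, -20]
Key observation: the optimum is the walk 0->2->1->1, with weight 8 + (-7) + (-7) = -6.
Optimal value attained by: walk 0->2->1->1.
Answer: (A^⊗3)[0][1] = -6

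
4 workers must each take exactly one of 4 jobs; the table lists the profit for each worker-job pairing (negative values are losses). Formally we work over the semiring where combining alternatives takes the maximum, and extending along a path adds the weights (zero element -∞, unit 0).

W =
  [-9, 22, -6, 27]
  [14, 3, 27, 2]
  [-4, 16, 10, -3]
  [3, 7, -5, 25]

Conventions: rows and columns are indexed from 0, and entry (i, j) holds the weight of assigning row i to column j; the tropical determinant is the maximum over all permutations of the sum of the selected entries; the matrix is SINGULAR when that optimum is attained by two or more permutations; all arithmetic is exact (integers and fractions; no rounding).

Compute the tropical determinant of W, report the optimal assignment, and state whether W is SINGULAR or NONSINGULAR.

σ = (0, 1, 2, 3): (-9) + 3 + 10 + 25 = 29
σ = (0, 1, 3, 2): (-9) + 3 + (-3) + (-5) = -14
σ = (0, 2, 1, 3): (-9) + 27 + 16 + 25 = 59
σ = (0, 2, 3, 1): (-9) + 27 + (-3) + 7 = 22
σ = (0, 3, 1, 2): (-9) + 2 + 16 + (-5) = 4
σ = (0, 3, 2, 1): (-9) + 2 + 10 + 7 = 10
σ = (1, 0, 2, 3): 22 + 14 + 10 + 25 = 71
σ = (1, 0, 3, 2): 22 + 14 + (-3) + (-5) = 28
σ = (1, 2, 0, 3): 22 + 27 + (-4) + 25 = 70
σ = (1, 2, 3, 0): 22 + 27 + (-3) + 3 = 49
σ = (1, 3, 0, 2): 22 + 2 + (-4) + (-5) = 15
σ = (1, 3, 2, 0): 22 + 2 + 10 + 3 = 37
σ = (2, 0, 1, 3): (-6) + 14 + 16 + 25 = 49
σ = (2, 0, 3, 1): (-6) + 14 + (-3) + 7 = 12
σ = (2, 1, 0, 3): (-6) + 3 + (-4) + 25 = 18
σ = (2, 1, 3, 0): (-6) + 3 + (-3) + 3 = -3
σ = (2, 3, 0, 1): (-6) + 2 + (-4) + 7 = -1
σ = (2, 3, 1, 0): (-6) + 2 + 16 + 3 = 15
σ = (3, 0, 1, 2): 27 + 14 + 16 + (-5) = 52
σ = (3, 0, 2, 1): 27 + 14 + 10 + 7 = 58
σ = (3, 1, 0, 2): 27 + 3 + (-4) + (-5) = 21
σ = (3, 1, 2, 0): 27 + 3 + 10 + 3 = 43
σ = (3, 2, 0, 1): 27 + 27 + (-4) + 7 = 57
σ = (3, 2, 1, 0): 27 + 27 + 16 + 3 = 73
Optimal value attained by: σ = (3, 2, 1, 0).
Answer: det⊕(W) = 73; verdict: NONSINGULAR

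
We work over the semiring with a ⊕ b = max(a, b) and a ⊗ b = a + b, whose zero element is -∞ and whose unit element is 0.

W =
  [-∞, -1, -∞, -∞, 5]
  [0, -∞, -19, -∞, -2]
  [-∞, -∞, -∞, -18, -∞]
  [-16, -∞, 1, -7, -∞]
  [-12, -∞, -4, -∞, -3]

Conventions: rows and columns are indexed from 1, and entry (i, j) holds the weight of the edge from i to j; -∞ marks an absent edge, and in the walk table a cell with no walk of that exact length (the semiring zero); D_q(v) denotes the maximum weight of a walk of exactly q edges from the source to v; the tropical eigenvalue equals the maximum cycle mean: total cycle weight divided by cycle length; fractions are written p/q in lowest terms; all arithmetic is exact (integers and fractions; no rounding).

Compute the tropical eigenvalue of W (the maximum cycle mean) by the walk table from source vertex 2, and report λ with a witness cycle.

q=0: [-∞, 0, -∞, -∞, -∞]
q=1: [0, -∞, -19, -∞, -2]
q=2: [-14, -1, -6, -37, 5]
q=3: [-1, -15, 1, -24, 2]
q=4: [-10, -2, -2, -17, 4]
q=5: [-2, -11, 0, -20, 1]
Optimal cycle mean attained by: cycle 1->2->1, total (-1) + 0, length 2.
Answer: λ = -1/2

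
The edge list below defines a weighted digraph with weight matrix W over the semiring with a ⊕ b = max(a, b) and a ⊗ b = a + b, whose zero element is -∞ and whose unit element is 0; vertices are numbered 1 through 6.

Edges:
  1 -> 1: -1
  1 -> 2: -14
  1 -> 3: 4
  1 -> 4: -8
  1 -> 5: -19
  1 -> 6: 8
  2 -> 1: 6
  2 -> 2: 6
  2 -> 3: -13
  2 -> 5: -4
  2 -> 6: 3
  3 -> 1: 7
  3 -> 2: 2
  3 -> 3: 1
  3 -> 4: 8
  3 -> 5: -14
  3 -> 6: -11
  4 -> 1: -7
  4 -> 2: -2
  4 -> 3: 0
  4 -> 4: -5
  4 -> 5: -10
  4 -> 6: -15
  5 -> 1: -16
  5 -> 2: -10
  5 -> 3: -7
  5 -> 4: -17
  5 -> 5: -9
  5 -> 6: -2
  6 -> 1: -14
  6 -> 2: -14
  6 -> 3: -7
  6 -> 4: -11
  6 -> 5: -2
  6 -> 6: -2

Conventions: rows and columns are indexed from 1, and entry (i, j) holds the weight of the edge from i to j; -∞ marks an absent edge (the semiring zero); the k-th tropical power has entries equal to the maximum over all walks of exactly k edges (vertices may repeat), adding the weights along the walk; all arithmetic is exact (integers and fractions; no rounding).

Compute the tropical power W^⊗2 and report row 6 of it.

W^⊗2:
  [11, 6, 5, 12, 6, 7]
  [12, 12, 10, -2, 2, 14]
  [8, 8, 11, 9, -2, 15]
  [7, 4, 1, 8, -6, 1]
  [0, -4, -6, 1, -4, -4]
  [0, -5, -6, 1, -4, -4]
Answer: row 6 of W^⊗2 = [0, -5, -6, 1, -4, -4]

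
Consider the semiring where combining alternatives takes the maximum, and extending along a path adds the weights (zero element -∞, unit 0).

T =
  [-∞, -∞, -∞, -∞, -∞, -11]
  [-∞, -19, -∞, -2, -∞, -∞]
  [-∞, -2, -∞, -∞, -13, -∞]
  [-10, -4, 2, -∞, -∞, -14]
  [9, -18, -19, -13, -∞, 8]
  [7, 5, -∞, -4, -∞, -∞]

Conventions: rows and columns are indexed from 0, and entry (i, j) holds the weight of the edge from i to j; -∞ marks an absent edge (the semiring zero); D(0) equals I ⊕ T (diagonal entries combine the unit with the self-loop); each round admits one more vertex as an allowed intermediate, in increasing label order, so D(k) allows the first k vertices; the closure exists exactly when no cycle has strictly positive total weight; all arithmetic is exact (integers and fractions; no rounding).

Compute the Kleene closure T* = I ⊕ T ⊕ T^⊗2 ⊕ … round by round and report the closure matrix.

D(0):
  [0, -∞, -∞, -∞, -∞, -11]
  [-∞, 0, -∞, -2, -∞, -∞]
  [-∞, -2, 0, -∞, -13, -∞]
  [-10, -4, 2, 0, -∞, -14]
  [9, -18, -19, -13, 0, 8]
  [7, 5, -∞, -4, -∞, 0]
D(1):
  [0, -∞, -∞, -∞, -∞, -11]
  [-∞, 0, -∞, -2, -∞, -∞]
  [-∞, -2, 0, -∞, -13, -∞]
  [-10, -4, 2, 0, -∞, -14]
  [9, -18, -19, -13, 0, 8]
  [7, 5, -∞, -4, -∞, 0]
D(2):
  [0, -∞, -∞, -∞, -∞, -11]
  [-∞, 0, -∞, -2, -∞, -∞]
  [-∞, -2, 0, -4, -13, -∞]
  [-10, -4, 2, 0, -∞, -14]
  [9, -18, -19, -13, 0, 8]
  [7, 5, -∞, 3, -∞, 0]
D(3):
  [0, -∞, -∞, -∞, -∞, -11]
  [-∞, 0, -∞, -2, -∞, -∞]
  [-∞, -2, 0, -4, -13, -∞]
  [-10, 0, 2, 0, -11, -14]
  [9, -18, -19, -13, 0, 8]
  [7, 5, -∞, 3, -∞, 0]
D(4):
  [0, -∞, -∞, -∞, -∞, -11]
  [-12, 0, 0, -2, -13, -16]
  [-14, -2, 0, -4, -13, -18]
  [-10, 0, 2, 0, -11, -14]
  [9, -13, -11, -13, 0, 8]
  [7, 5, 5, 3, -8, 0]
D(5):
  [0, -∞, -∞, -∞, -∞, -11]
  [-4, 0, 0, -2, -13, -5]
  [-4, -2, 0, -4, -13, -5]
  [-2, 0, 2, 0, -11, -3]
  [9, -13, -11, -13, 0, 8]
  [7, 5, 5, 3, -8, 0]
D(6):
  [0, -6, -6, -8, -19, -11]
  [2, 0, 0, -2, -13, -5]
  [2, 0, 0, -2, -13, -5]
  [4, 2, 2, 0, -11, -3]
  [15, 13, 13, 11, 0, 8]
  [7, 5, 5, 3, -8, 0]
Answer: T* = [[0, -6, -6, -8, -19, -11], [2, 0, 0, -2, -13, -5], [2, 0, 0, -2, -13, -5], [4, 2, 2, 0, -11, -3], [15, 13, 13, 11, 0, 8], [7, 5, 5, 3, -8, 0]]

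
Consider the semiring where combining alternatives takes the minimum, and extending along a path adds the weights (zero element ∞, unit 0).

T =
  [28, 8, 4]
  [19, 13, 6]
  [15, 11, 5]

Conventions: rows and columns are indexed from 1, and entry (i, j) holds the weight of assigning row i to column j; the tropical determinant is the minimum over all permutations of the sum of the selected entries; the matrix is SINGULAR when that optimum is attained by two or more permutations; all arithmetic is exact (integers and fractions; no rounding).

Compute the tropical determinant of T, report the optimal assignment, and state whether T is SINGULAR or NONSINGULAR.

σ = (1, 2, 3): 28 + 13 + 5 = 46
σ = (1, 3, 2): 28 + 6 + 11 = 45
σ = (2, 1, 3): 8 + 19 + 5 = 32
σ = (2, 3, 1): 8 + 6 + 15 = 29
σ = (3, 1, 2): 4 + 19 + 11 = 34
σ = (3, 2, 1): 4 + 13 + 15 = 32
Optimal value attained by: σ = (2, 3, 1).
Answer: det⊕(T) = 29; verdict: NONSINGULAR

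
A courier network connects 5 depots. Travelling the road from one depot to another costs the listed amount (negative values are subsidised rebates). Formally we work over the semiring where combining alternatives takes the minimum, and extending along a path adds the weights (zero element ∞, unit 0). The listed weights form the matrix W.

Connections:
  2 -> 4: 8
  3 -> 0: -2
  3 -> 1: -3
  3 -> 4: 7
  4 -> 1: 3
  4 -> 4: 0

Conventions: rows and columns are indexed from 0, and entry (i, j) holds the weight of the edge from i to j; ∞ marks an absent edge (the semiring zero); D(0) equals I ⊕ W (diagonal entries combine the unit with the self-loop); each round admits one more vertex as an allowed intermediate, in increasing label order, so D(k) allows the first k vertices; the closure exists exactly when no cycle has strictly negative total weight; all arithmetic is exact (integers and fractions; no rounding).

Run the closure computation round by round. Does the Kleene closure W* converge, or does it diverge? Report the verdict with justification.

D(0):
  [0, ∞, ∞, ∞, ∞]
  [∞, 0, ∞, ∞, ∞]
  [∞, ∞, 0, ∞, 8]
  [-2, -3, ∞, 0, 7]
  [∞, 3, ∞, ∞, 0]
D(1):
  [0, ∞, ∞, ∞, ∞]
  [∞, 0, ∞, ∞, ∞]
  [∞, ∞, 0, ∞, 8]
  [-2, -3, ∞, 0, 7]
  [∞, 3, ∞, ∞, 0]
D(2):
  [0, ∞, ∞, ∞, ∞]
  [∞, 0, ∞, ∞, ∞]
  [∞, ∞, 0, ∞, 8]
  [-2, -3, ∞, 0, 7]
  [∞, 3, ∞, ∞, 0]
D(3):
  [0, ∞, ∞, ∞, ∞]
  [∞, 0, ∞, ∞, ∞]
  [∞, ∞, 0, ∞, 8]
  [-2, -3, ∞, 0, 7]
  [∞, 3, ∞, ∞, 0]
D(4):
  [0, ∞, ∞, ∞, ∞]
  [∞, 0, ∞, ∞, ∞]
  [∞, ∞, 0, ∞, 8]
  [-2, -3, ∞, 0, 7]
  [∞, 3, ∞, ∞, 0]
D(5):
  [0, ∞, ∞, ∞, ∞]
  [∞, 0, ∞, ∞, ∞]
  [∞, 11, 0, ∞, 8]
  [-2, -3, ∞, 0, 7]
  [∞, 3, ∞, ∞, 0]
Key observation: every diagonal entry stays at the unit through all rounds, so no improving cycle exists.
Answer: CONVERGES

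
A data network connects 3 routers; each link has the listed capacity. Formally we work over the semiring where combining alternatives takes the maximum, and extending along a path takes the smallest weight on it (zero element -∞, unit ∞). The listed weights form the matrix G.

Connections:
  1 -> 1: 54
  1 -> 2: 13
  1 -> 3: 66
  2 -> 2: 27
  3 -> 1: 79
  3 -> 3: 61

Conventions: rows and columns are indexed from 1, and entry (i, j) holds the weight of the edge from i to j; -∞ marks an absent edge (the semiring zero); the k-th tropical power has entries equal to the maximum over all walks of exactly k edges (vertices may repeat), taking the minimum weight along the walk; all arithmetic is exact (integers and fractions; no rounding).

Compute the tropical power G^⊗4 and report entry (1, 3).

G^⊗2:
  [66, 13, 61]
  [-∞, 27, -∞]
  [61, 13, 66]
G^⊗3:
  [61, 13, 66]
  [-∞, 27, -∞]
  [66, 13, 61]
G^⊗4:
  [66, 13, 61]
  [-∞, 27, -∞]
  [61, 13, 66]
Key observation: the optimum is the walk 1->3->1->3->3, with weight 66 min 79 min 66 min 61 = 61.
Optimal value attained by: walk 1->3->1->3->3.
Answer: (G^⊗4)[1][3] = 61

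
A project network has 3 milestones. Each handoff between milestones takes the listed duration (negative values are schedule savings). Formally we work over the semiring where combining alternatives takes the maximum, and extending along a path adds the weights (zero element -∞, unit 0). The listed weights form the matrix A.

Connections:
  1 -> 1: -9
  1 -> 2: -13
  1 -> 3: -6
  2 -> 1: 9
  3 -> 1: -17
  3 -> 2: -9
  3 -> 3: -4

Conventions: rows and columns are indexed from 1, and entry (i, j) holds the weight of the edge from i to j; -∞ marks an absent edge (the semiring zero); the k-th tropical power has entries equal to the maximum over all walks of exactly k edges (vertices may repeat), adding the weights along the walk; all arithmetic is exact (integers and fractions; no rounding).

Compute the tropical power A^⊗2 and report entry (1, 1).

A^⊗2:
  [-4, -15, -10]
  [0, -4, 3]
  [0, -13, -8]
Key observation: the optimum is the walk 1->2->1, with weight (-13) + 9 = -4.
Optimal value attained by: walk 1->2->1.
Answer: (A^⊗2)[1][1] = -4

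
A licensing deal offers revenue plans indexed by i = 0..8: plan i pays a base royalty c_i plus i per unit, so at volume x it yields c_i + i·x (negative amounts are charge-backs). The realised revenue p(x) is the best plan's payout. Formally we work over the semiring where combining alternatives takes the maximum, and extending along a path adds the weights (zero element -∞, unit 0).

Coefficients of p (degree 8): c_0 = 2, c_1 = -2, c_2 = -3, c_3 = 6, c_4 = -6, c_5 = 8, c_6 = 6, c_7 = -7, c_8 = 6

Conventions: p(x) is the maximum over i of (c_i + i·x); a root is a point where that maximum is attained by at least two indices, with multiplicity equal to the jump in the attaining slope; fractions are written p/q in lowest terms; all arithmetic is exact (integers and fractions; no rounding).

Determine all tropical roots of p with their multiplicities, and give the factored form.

hull edge (i=0, c=2) to (i=3, c=6): slope 4/3, span 3
hull edge (i=3, c=6) to (i=5, c=8): slope 1, span 2
hull edge (i=5, c=8) to (i=8, c=6): slope -2/3, span 3
Factored form: p(x) = 6 ⊗ (x ⊕ (-4/3)) ⊗ (x ⊕ (-4/3)) ⊗ (x ⊕ (-4/3)) ⊗ (x ⊕ (-1)) ⊗ (x ⊕ (-1)) ⊗ (x ⊕ 2/3) ⊗ (x ⊕ 2/3) ⊗ (x ⊕ 2/3)
Answer: roots = -4/3 (mult 3), -1 (mult 2), 2/3 (mult 3)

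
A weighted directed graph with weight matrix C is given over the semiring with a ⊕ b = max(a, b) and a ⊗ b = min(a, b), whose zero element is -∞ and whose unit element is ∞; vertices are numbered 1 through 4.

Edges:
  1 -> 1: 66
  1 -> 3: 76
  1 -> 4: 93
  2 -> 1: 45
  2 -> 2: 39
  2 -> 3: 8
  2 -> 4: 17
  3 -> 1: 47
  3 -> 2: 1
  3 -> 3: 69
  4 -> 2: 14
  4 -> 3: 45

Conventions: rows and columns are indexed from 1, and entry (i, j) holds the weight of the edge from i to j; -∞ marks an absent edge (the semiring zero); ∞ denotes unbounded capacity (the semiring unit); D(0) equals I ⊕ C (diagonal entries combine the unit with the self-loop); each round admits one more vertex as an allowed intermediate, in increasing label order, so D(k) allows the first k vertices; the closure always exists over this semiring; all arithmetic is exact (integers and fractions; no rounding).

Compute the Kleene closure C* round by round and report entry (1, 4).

D(0):
  [∞, -∞, 76, 93]
  [45, ∞, 8, 17]
  [47, 1, ∞, -∞]
  [-∞, 14, 45, ∞]
D(1):
  [∞, -∞, 76, 93]
  [45, ∞, 45, 45]
  [47, 1, ∞, 47]
  [-∞, 14, 45, ∞]
D(2):
  [∞, -∞, 76, 93]
  [45, ∞, 45, 45]
  [47, 1, ∞, 47]
  [14, 14, 45, ∞]
D(3):
  [∞, 1, 76, 93]
  [45, ∞, 45, 45]
  [47, 1, ∞, 47]
  [45, 14, 45, ∞]
D(4):
  [∞, 14, 76, 93]
  [45, ∞, 45, 45]
  [47, 14, ∞, 47]
  [45, 14, 45, ∞]
Answer: C*[1][4] = 93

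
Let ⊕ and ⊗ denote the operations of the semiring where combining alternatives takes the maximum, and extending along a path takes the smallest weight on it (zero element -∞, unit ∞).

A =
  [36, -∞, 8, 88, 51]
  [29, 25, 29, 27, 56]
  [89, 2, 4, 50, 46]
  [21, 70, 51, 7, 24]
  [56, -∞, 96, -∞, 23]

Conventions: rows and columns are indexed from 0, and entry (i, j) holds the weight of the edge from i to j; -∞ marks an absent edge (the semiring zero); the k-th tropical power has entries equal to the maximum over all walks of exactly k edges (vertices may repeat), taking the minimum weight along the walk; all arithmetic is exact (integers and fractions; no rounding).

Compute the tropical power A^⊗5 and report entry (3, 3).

A^⊗2:
  [51, 70, 51, 36, 36]
  [56, 27, 56, 29, 29]
  [46, 50, 50, 88, 51]
  [51, 25, 29, 50, 56]
  [89, 2, 23, 56, 51]
A^⊗3:
  [51, 36, 36, 51, 56]
  [56, 29, 29, 56, 51]
  [51, 70, 51, 50, 50]
  [56, 50, 56, 51, 51]
  [51, 56, 51, 88, 51]
A^⊗4:
  [56, 51, 56, 51, 51]
  [51, 56, 51, 56, 51]
  [51, 50, 50, 51, 56]
  [56, 51, 51, 56, 51]
  [51, 70, 51, 51, 56]
A^⊗5:
  [56, 51, 51, 56, 51]
  [51, 56, 51, 51, 56]
  [56, 51, 56, 51, 51]
  [51, 56, 51, 56, 51]
  [56, 51, 56, 51, 56]
Key observation: the optimum is the walk 3->1->4->2->0->3, with weight 70 min 56 min 96 min 89 min 88 = 56.
Optimal value attained by: walk 3->1->4->2->0->3.
Answer: (A^⊗5)[3][3] = 56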